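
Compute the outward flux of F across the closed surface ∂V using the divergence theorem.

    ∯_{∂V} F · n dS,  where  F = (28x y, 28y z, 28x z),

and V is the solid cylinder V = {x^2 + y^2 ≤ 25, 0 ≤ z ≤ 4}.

By the divergence theorem,

    ∯_{∂V} F · n dS = ∭_V (∇ · F) dV.

Compute the divergence:
    ∇ · F = ∂F_x/∂x + ∂F_y/∂y + ∂F_z/∂z = 28y + 28z + 28x = 28x + 28y + 28z.

In cylindrical coordinates, x = r cos(θ), y = r sin(θ), z = z, dV = r dr dθ dz, with 0 ≤ r ≤ 5, 0 ≤ θ ≤ 2π, 0 ≤ z ≤ 4.

The integrand, after substitution and multiplying by the volume element, becomes (28sqrt(2)r sin(θ + π/4) + 28z) · r, so

    ∭_V (∇·F) dV = ∫_0^{2π} ∫_0^{5} ∫_0^{4} (28sqrt(2)r sin(θ + π/4) + 28z) · r dz dr dθ.

Inner (z from 0 to 4): 112r (sqrt(2)r sin(θ + π/4) + 2).
Middle (r from 0 to 5): 14000sqrt(2)sin(θ + π/4)/3 + 2800.
Outer (θ from 0 to 2π): 5600π.

Therefore ∯_{∂V} F · n dS = 5600π.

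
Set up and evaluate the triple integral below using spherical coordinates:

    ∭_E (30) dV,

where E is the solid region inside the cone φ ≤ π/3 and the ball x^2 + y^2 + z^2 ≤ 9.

In spherical coordinates, x = ρ sin(φ) cos(θ), y = ρ sin(φ) sin(θ), z = ρ cos(φ), and dV = ρ^2 sin(φ) dρ dφ dθ.

The integrand becomes 30, so

    ∭_E (30) dV = ∫_{0}^{2π} ∫_{0}^{π/3} ∫_{0}^{3} (30) · ρ^2 sin(φ) dρ dφ dθ.

Inner (ρ): 270sin(φ).
Middle (φ): 135.
Outer (θ): 270π.

Therefore the triple integral equals 270π.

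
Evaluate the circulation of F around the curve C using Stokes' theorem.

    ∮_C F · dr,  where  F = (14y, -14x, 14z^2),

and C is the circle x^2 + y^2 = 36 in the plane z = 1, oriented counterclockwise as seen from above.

Let S be the flat disk x^2 + y^2 ≤ 36 in the plane z = 1, with upward unit normal n̂ = ẑ. By Stokes' theorem,

    ∮_C F · dr = ∬_S (∇ × F) · n̂ dS = ∬_D (curl F)_z dA,

where D is the disk x^2 + y^2 ≤ 36.

Compute the curl of F = (14y, -14x, 14z^2):
    (∇ × F)_x = ∂F_z/∂y - ∂F_y/∂z = 0,
    (∇ × F)_y = ∂F_x/∂z - ∂F_z/∂x = 0,
    (∇ × F)_z = ∂F_y/∂x - ∂F_x/∂y = -28.

On z = 1, (curl F)_z = -28.

Convert to polar (x = r cos θ, y = r sin θ, dA = r dr dθ); the integrand becomes -28, so

    ∬_D (curl F)_z dA = ∫_0^{2π} ∫_0^{6} (-28) · r dr dθ.

Inner (r from 0 to 6): -504.
Outer (θ from 0 to 2π): -1008π.

Therefore ∮_C F · dr = -1008π.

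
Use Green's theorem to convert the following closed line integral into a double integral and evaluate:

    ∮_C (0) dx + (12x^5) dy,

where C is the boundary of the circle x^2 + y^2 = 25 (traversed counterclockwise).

Green's theorem converts the closed line integral into a double integral over the enclosed region D:

    ∮_C P dx + Q dy = ∬_D (∂Q/∂x - ∂P/∂y) dA.

Here P = 0, Q = 12x^5, so

    ∂Q/∂x = 60x^4,    ∂P/∂y = 0,
    ∂Q/∂x - ∂P/∂y = 60x^4.

D is the region x^2 + y^2 ≤ 25. Evaluating the double integral:

In polar coordinates (x = r cos θ, y = r sin θ, dA = r dr dθ) the integrand becomes 60r^4cos(θ)^4, so

    ∬_D (60x^4) dA = ∫_0^{2π} ∫_0^{5} (60r^4cos(θ)^4) · r dr dθ.

Inner (r from 0 to 5): 156250cos(θ)^4.
Outer (θ from 0 to 2π): 234375π/2.

Therefore ∮_C P dx + Q dy = 234375π/2.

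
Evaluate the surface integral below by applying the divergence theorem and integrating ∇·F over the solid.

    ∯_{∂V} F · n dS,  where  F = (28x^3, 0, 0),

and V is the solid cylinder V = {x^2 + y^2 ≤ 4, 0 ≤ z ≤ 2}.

By the divergence theorem,

    ∯_{∂V} F · n dS = ∭_V (∇ · F) dV.

Compute the divergence:
    ∇ · F = ∂F_x/∂x + ∂F_y/∂y + ∂F_z/∂z = 84x^2 + 0 + 0 = 84x^2.

In cylindrical coordinates, x = r cos(θ), y = r sin(θ), z = z, dV = r dr dθ dz, with 0 ≤ r ≤ 2, 0 ≤ θ ≤ 2π, 0 ≤ z ≤ 2.

The integrand, after substitution and multiplying by the volume element, becomes (84r^2cos(θ)^2) · r, so

    ∭_V (∇·F) dV = ∫_0^{2π} ∫_0^{2} ∫_0^{2} (84r^2cos(θ)^2) · r dz dr dθ.

Inner (z from 0 to 2): 168r^3cos(θ)^2.
Middle (r from 0 to 2): 672cos(θ)^2.
Outer (θ from 0 to 2π): 672π.

Therefore ∯_{∂V} F · n dS = 672π.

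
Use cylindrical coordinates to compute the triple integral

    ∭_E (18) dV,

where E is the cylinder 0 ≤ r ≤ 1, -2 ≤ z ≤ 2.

In cylindrical coordinates, x = r cos(θ), y = r sin(θ), z = z, and dV = r dr dθ dz.

The integrand becomes 18, so

    ∭_E (18) dV = ∫_{0}^{2π} ∫_{0}^{1} ∫_{-2}^{2} (18) · r dz dr dθ.

Inner (z): 72r.
Middle (r from 0 to 1): 36.
Outer (θ): 72π.

Therefore the triple integral equals 72π.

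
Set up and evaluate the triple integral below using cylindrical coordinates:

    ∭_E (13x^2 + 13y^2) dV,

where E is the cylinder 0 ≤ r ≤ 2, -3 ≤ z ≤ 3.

In cylindrical coordinates, x = r cos(θ), y = r sin(θ), z = z, and dV = r dr dθ dz.

The integrand becomes 13r^2, so

    ∭_E (13x^2 + 13y^2) dV = ∫_{0}^{2π} ∫_{0}^{2} ∫_{-3}^{3} (13r^2) · r dz dr dθ.

Inner (z): 78r^3.
Middle (r from 0 to 2): 312.
Outer (θ): 624π.

Therefore the triple integral equals 624π.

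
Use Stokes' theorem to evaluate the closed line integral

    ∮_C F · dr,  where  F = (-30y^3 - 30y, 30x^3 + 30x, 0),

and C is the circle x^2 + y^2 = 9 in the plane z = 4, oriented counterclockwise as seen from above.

Let S be the flat disk x^2 + y^2 ≤ 9 in the plane z = 4, with upward unit normal n̂ = ẑ. By Stokes' theorem,

    ∮_C F · dr = ∬_S (∇ × F) · n̂ dS = ∬_D (curl F)_z dA,

where D is the disk x^2 + y^2 ≤ 9.

Compute the curl of F = (-30y^3 - 30y, 30x^3 + 30x, 0):
    (∇ × F)_x = ∂F_z/∂y - ∂F_y/∂z = 0,
    (∇ × F)_y = ∂F_x/∂z - ∂F_z/∂x = 0,
    (∇ × F)_z = ∂F_y/∂x - ∂F_x/∂y = 90x^2 + 90y^2 + 60.

On z = 4, (curl F)_z = 90x^2 + 90y^2 + 60.

Convert to polar (x = r cos θ, y = r sin θ, dA = r dr dθ); the integrand becomes 90r^2 + 60, so

    ∬_D (curl F)_z dA = ∫_0^{2π} ∫_0^{3} (90r^2 + 60) · r dr dθ.

Inner (r from 0 to 3): 4185/2.
Outer (θ from 0 to 2π): 4185π.

Therefore ∮_C F · dr = 4185π.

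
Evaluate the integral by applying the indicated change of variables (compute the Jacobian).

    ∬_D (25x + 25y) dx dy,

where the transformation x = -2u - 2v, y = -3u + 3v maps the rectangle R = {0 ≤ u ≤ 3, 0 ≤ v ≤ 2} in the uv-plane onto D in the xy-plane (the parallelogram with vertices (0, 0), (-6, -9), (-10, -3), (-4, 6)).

Compute the Jacobian determinant of (x, y) with respect to (u, v):

    ∂(x,y)/∂(u,v) = | -2  -2 | = (-2)(3) - (-2)(-3) = -12.
                   | -3  3 |

Its absolute value is |J| = 12 (the area scaling factor).

Substituting x = -2u - 2v, y = -3u + 3v into the integrand,

    25x + 25y → -125u + 25v,

so the integral becomes

    ∬_R (-125u + 25v) · |J| du dv = ∫_0^3 ∫_0^2 (-1500u + 300v) dv du.

Inner (v): 600 - 3000u.
Outer (u): -11700.

Therefore ∬_D (25x + 25y) dx dy = -11700.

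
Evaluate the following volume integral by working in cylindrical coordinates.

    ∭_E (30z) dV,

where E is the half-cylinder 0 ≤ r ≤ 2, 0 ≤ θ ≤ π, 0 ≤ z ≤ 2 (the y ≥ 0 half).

In cylindrical coordinates, x = r cos(θ), y = r sin(θ), z = z, and dV = r dr dθ dz.

The integrand becomes 30z, so

    ∭_E (30z) dV = ∫_{0}^{π} ∫_{0}^{2} ∫_{0}^{2} (30z) · r dz dr dθ.

Inner (z): 60r.
Middle (r from 0 to 2): 120.
Outer (θ): 120π.

Therefore the triple integral equals 120π.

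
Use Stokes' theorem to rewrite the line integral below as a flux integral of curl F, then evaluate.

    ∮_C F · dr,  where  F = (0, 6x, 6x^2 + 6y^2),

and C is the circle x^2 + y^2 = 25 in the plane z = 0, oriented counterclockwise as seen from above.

Let S be the flat disk x^2 + y^2 ≤ 25 in the plane z = 0, with upward unit normal n̂ = ẑ. By Stokes' theorem,

    ∮_C F · dr = ∬_S (∇ × F) · n̂ dS = ∬_D (curl F)_z dA,

where D is the disk x^2 + y^2 ≤ 25.

Compute the curl of F = (0, 6x, 6x^2 + 6y^2):
    (∇ × F)_x = ∂F_z/∂y - ∂F_y/∂z = 12y,
    (∇ × F)_y = ∂F_x/∂z - ∂F_z/∂x = -12x,
    (∇ × F)_z = ∂F_y/∂x - ∂F_x/∂y = 6.

On z = 0, (curl F)_z = 6.

Convert to polar (x = r cos θ, y = r sin θ, dA = r dr dθ); the integrand becomes 6, so

    ∬_D (curl F)_z dA = ∫_0^{2π} ∫_0^{5} (6) · r dr dθ.

Inner (r from 0 to 5): 75.
Outer (θ from 0 to 2π): 150π.

Therefore ∮_C F · dr = 150π.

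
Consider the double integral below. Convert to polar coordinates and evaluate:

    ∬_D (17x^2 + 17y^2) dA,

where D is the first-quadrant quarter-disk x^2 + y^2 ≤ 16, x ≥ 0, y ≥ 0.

The region D is 0 ≤ r ≤ 4, 0 ≤ θ ≤ π/2 in polar coordinates, where x = r cos(θ), y = r sin(θ), and dA = r dr dθ.

Under the substitution, the integrand becomes 17r^2, so

    ∬_D (17x^2 + 17y^2) dA = ∫_{0}^{π/2} ∫_{0}^{4} (17r^2) · r dr dθ.

Inner integral (in r): ∫_{0}^{4} (17r^2) · r dr = 1088.

Outer integral (in θ): ∫_{0}^{π/2} (1088) dθ = 544π.

Therefore ∬_D (17x^2 + 17y^2) dA = 544π.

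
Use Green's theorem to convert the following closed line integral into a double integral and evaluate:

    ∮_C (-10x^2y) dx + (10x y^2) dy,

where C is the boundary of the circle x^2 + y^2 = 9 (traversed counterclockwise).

Green's theorem converts the closed line integral into a double integral over the enclosed region D:

    ∮_C P dx + Q dy = ∬_D (∂Q/∂x - ∂P/∂y) dA.

Here P = -10x^2y, Q = 10x y^2, so

    ∂Q/∂x = 10y^2,    ∂P/∂y = -10x^2,
    ∂Q/∂x - ∂P/∂y = 10x^2 + 10y^2.

D is the region x^2 + y^2 ≤ 9. Evaluating the double integral:

In polar coordinates (x = r cos θ, y = r sin θ, dA = r dr dθ) the integrand becomes 10r^2, so

    ∬_D (10x^2 + 10y^2) dA = ∫_0^{2π} ∫_0^{3} (10r^2) · r dr dθ.

Inner (r from 0 to 3): 405/2.
Outer (θ from 0 to 2π): 405π.

Therefore ∮_C P dx + Q dy = 405π.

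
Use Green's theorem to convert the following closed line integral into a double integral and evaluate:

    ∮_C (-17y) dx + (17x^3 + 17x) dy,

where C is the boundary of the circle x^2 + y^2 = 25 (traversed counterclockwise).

Green's theorem converts the closed line integral into a double integral over the enclosed region D:

    ∮_C P dx + Q dy = ∬_D (∂Q/∂x - ∂P/∂y) dA.

Here P = -17y, Q = 17x^3 + 17x, so

    ∂Q/∂x = 51x^2 + 17,    ∂P/∂y = -17,
    ∂Q/∂x - ∂P/∂y = 51x^2 + 34.

D is the region x^2 + y^2 ≤ 25. Evaluating the double integral:

In polar coordinates (x = r cos θ, y = r sin θ, dA = r dr dθ) the integrand becomes 51r^2cos(θ)^2 + 34, so

    ∬_D (51x^2 + 34) dA = ∫_0^{2π} ∫_0^{5} (51r^2cos(θ)^2 + 34) · r dr dθ.

Inner (r from 0 to 5): 31875cos(θ)^2/4 + 425.
Outer (θ from 0 to 2π): 35275π/4.

Therefore ∮_C P dx + Q dy = 35275π/4.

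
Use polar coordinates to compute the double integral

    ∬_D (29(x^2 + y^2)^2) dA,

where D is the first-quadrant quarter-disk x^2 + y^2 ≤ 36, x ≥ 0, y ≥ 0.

The region D is 0 ≤ r ≤ 6, 0 ≤ θ ≤ π/2 in polar coordinates, where x = r cos(θ), y = r sin(θ), and dA = r dr dθ.

Under the substitution, the integrand becomes 29r^4, so

    ∬_D (29(x^2 + y^2)^2) dA = ∫_{0}^{π/2} ∫_{0}^{6} (29r^4) · r dr dθ.

Inner integral (in r): ∫_{0}^{6} (29r^4) · r dr = 225504.

Outer integral (in θ): ∫_{0}^{π/2} (225504) dθ = 112752π.

Therefore ∬_D (29(x^2 + y^2)^2) dA = 112752π.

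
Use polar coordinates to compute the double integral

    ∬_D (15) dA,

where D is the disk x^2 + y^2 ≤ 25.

The region D is 0 ≤ r ≤ 5, 0 ≤ θ ≤ 2π in polar coordinates, where x = r cos(θ), y = r sin(θ), and dA = r dr dθ.

Under the substitution, the integrand becomes 15, so

    ∬_D (15) dA = ∫_{0}^{2π} ∫_{0}^{5} (15) · r dr dθ.

Inner integral (in r): ∫_{0}^{5} (15) · r dr = 375/2.

Outer integral (in θ): ∫_{0}^{2π} (375/2) dθ = 375π.

Therefore ∬_D (15) dA = 375π.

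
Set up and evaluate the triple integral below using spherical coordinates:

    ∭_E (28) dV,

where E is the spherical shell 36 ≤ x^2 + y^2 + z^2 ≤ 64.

In spherical coordinates, x = ρ sin(φ) cos(θ), y = ρ sin(φ) sin(θ), z = ρ cos(φ), and dV = ρ^2 sin(φ) dρ dφ dθ.

The integrand becomes 28, so

    ∭_E (28) dV = ∫_{0}^{2π} ∫_{0}^{π} ∫_{6}^{8} (28) · ρ^2 sin(φ) dρ dφ dθ.

Inner (ρ): 8288sin(φ)/3.
Middle (φ): 16576/3.
Outer (θ): 33152π/3.

Therefore the triple integral equals 33152π/3.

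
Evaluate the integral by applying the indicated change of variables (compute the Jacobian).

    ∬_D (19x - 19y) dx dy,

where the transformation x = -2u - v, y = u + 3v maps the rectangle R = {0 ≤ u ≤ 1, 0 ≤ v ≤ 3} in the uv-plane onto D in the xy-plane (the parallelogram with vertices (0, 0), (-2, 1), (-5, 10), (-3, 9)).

Compute the Jacobian determinant of (x, y) with respect to (u, v):

    ∂(x,y)/∂(u,v) = | -2  -1 | = (-2)(3) - (-1)(1) = -5.
                   | 1  3 |

Its absolute value is |J| = 5 (the area scaling factor).

Substituting x = -2u - v, y = u + 3v into the integrand,

    19x - 19y → -57u - 76v,

so the integral becomes

    ∬_R (-57u - 76v) · |J| du dv = ∫_0^1 ∫_0^3 (-285u - 380v) dv du.

Inner (v): -855u - 1710.
Outer (u): -4275/2.

Therefore ∬_D (19x - 19y) dx dy = -4275/2.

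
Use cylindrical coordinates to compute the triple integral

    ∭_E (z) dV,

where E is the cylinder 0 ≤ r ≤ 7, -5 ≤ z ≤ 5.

In cylindrical coordinates, x = r cos(θ), y = r sin(θ), z = z, and dV = r dr dθ dz.

The integrand becomes z, so

    ∭_E (z) dV = ∫_{0}^{2π} ∫_{0}^{7} ∫_{-5}^{5} (z) · r dz dr dθ.

Inner (z): 0.
Middle (r from 0 to 7): 0.
Outer (θ): 0.

Therefore the triple integral equals 0.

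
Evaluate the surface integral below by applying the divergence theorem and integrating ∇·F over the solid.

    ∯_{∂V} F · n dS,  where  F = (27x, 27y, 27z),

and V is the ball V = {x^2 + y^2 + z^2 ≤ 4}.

By the divergence theorem,

    ∯_{∂V} F · n dS = ∭_V (∇ · F) dV.

Compute the divergence:
    ∇ · F = ∂F_x/∂x + ∂F_y/∂y + ∂F_z/∂z = 27 + 27 + 27 = 81.

In spherical coordinates, x = ρ sin(φ) cos(θ), y = ρ sin(φ) sin(θ), z = ρ cos(φ), dV = ρ^2 sin(φ) dρ dφ dθ, with 0 ≤ ρ ≤ 2, 0 ≤ φ ≤ π, 0 ≤ θ ≤ 2π.

The integrand, after substitution and multiplying by the volume element, becomes (81) · ρ^2 sin(φ), so

    ∭_V (∇·F) dV = ∫_0^{2π} ∫_0^{π} ∫_0^{2} (81) · ρ^2 sin(φ) dρ dφ dθ.

Inner (ρ from 0 to 2): 216sin(φ).
Middle (φ from 0 to π): 432.
Outer (θ from 0 to 2π): 864π.

Therefore ∯_{∂V} F · n dS = 864π.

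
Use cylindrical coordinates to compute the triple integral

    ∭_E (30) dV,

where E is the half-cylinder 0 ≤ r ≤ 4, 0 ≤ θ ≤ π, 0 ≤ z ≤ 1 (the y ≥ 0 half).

In cylindrical coordinates, x = r cos(θ), y = r sin(θ), z = z, and dV = r dr dθ dz.

The integrand becomes 30, so

    ∭_E (30) dV = ∫_{0}^{π} ∫_{0}^{4} ∫_{0}^{1} (30) · r dz dr dθ.

Inner (z): 30r.
Middle (r from 0 to 4): 240.
Outer (θ): 240π.

Therefore the triple integral equals 240π.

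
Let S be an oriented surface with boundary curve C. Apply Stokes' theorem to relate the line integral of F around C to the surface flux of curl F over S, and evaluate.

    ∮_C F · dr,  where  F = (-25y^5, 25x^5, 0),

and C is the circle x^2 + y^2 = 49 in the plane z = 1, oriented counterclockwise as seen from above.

Let S be the flat disk x^2 + y^2 ≤ 49 in the plane z = 1, with upward unit normal n̂ = ẑ. By Stokes' theorem,

    ∮_C F · dr = ∬_S (∇ × F) · n̂ dS = ∬_D (curl F)_z dA,

where D is the disk x^2 + y^2 ≤ 49.

Compute the curl of F = (-25y^5, 25x^5, 0):
    (∇ × F)_x = ∂F_z/∂y - ∂F_y/∂z = 0,
    (∇ × F)_y = ∂F_x/∂z - ∂F_z/∂x = 0,
    (∇ × F)_z = ∂F_y/∂x - ∂F_x/∂y = 125x^4 + 125y^4.

On z = 1, (curl F)_z = 125x^4 + 125y^4.

Convert to polar (x = r cos θ, y = r sin θ, dA = r dr dθ); the integrand becomes 125r^4(sin(θ)^4 + cos(θ)^4), so

    ∬_D (curl F)_z dA = ∫_0^{2π} ∫_0^{7} (125r^4(sin(θ)^4 + cos(θ)^4)) · r dr dθ.

Inner (r from 0 to 7): 14706125sin(θ)^4/6 + 14706125cos(θ)^4/6.
Outer (θ from 0 to 2π): 14706125π/4.

Therefore ∮_C F · dr = 14706125π/4.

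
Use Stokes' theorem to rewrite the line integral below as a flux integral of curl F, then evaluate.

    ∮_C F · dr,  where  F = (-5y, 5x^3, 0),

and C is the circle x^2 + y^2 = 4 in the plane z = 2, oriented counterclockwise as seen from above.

Let S be the flat disk x^2 + y^2 ≤ 4 in the plane z = 2, with upward unit normal n̂ = ẑ. By Stokes' theorem,

    ∮_C F · dr = ∬_S (∇ × F) · n̂ dS = ∬_D (curl F)_z dA,

where D is the disk x^2 + y^2 ≤ 4.

Compute the curl of F = (-5y, 5x^3, 0):
    (∇ × F)_x = ∂F_z/∂y - ∂F_y/∂z = 0,
    (∇ × F)_y = ∂F_x/∂z - ∂F_z/∂x = 0,
    (∇ × F)_z = ∂F_y/∂x - ∂F_x/∂y = 15x^2 + 5.

On z = 2, (curl F)_z = 15x^2 + 5.

Convert to polar (x = r cos θ, y = r sin θ, dA = r dr dθ); the integrand becomes 15r^2cos(θ)^2 + 5, so

    ∬_D (curl F)_z dA = ∫_0^{2π} ∫_0^{2} (15r^2cos(θ)^2 + 5) · r dr dθ.

Inner (r from 0 to 2): 60cos(θ)^2 + 10.
Outer (θ from 0 to 2π): 80π.

Therefore ∮_C F · dr = 80π.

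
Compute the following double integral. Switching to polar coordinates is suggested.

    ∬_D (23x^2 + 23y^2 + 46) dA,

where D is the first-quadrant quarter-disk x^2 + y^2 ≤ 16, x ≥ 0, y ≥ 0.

The region D is 0 ≤ r ≤ 4, 0 ≤ θ ≤ π/2 in polar coordinates, where x = r cos(θ), y = r sin(θ), and dA = r dr dθ.

Under the substitution, the integrand becomes 23r^2 + 46, so

    ∬_D (23x^2 + 23y^2 + 46) dA = ∫_{0}^{π/2} ∫_{0}^{4} (23r^2 + 46) · r dr dθ.

Inner integral (in r): ∫_{0}^{4} (23r^2 + 46) · r dr = 1840.

Outer integral (in θ): ∫_{0}^{π/2} (1840) dθ = 920π.

Therefore ∬_D (23x^2 + 23y^2 + 46) dA = 920π.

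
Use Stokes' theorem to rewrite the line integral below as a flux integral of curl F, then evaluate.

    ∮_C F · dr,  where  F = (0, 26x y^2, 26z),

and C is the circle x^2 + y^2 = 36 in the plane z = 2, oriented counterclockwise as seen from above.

Let S be the flat disk x^2 + y^2 ≤ 36 in the plane z = 2, with upward unit normal n̂ = ẑ. By Stokes' theorem,

    ∮_C F · dr = ∬_S (∇ × F) · n̂ dS = ∬_D (curl F)_z dA,

where D is the disk x^2 + y^2 ≤ 36.

Compute the curl of F = (0, 26x y^2, 26z):
    (∇ × F)_x = ∂F_z/∂y - ∂F_y/∂z = 0,
    (∇ × F)_y = ∂F_x/∂z - ∂F_z/∂x = 0,
    (∇ × F)_z = ∂F_y/∂x - ∂F_x/∂y = 26y^2.

On z = 2, (curl F)_z = 26y^2.

Convert to polar (x = r cos θ, y = r sin θ, dA = r dr dθ); the integrand becomes 26r^2sin(θ)^2, so

    ∬_D (curl F)_z dA = ∫_0^{2π} ∫_0^{6} (26r^2sin(θ)^2) · r dr dθ.

Inner (r from 0 to 6): 8424sin(θ)^2.
Outer (θ from 0 to 2π): 8424π.

Therefore ∮_C F · dr = 8424π.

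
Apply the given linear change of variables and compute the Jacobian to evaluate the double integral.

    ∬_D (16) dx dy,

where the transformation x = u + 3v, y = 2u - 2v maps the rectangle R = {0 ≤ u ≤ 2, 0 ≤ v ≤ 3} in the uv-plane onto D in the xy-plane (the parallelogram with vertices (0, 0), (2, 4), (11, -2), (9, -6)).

Compute the Jacobian determinant of (x, y) with respect to (u, v):

    ∂(x,y)/∂(u,v) = | 1  3 | = (1)(-2) - (3)(2) = -8.
                   | 2  -2 |

Its absolute value is |J| = 8 (the area scaling factor).

Substituting x = u + 3v, y = 2u - 2v into the integrand,

    16 → 16,

so the integral becomes

    ∬_R (16) · |J| du dv = ∫_0^2 ∫_0^3 (128) dv du.

Inner (v): 384.
Outer (u): 768.

Therefore ∬_D (16) dx dy = 768.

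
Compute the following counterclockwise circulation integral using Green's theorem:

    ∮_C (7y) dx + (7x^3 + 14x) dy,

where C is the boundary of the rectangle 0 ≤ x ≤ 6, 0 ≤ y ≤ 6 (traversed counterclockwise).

Green's theorem converts the closed line integral into a double integral over the enclosed region D:

    ∮_C P dx + Q dy = ∬_D (∂Q/∂x - ∂P/∂y) dA.

Here P = 7y, Q = 7x^3 + 14x, so

    ∂Q/∂x = 21x^2 + 14,    ∂P/∂y = 7,
    ∂Q/∂x - ∂P/∂y = 21x^2 + 7.

D is the region 0 ≤ x ≤ 6, 0 ≤ y ≤ 6. Evaluating the double integral:

    ∬_D (21x^2 + 7) dA = ∫_0^{6} ∫_0^{6} (21x^2 + 7) dy dx.

Inner (y from 0 to 6): 126x^2 + 42.
Outer (x from 0 to 6): 9324.

Therefore ∮_C P dx + Q dy = 9324.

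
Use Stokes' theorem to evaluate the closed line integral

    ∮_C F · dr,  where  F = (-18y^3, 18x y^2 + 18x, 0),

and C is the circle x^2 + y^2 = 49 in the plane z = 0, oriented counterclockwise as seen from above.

Let S be the flat disk x^2 + y^2 ≤ 49 in the plane z = 0, with upward unit normal n̂ = ẑ. By Stokes' theorem,

    ∮_C F · dr = ∬_S (∇ × F) · n̂ dS = ∬_D (curl F)_z dA,

where D is the disk x^2 + y^2 ≤ 49.

Compute the curl of F = (-18y^3, 18x y^2 + 18x, 0):
    (∇ × F)_x = ∂F_z/∂y - ∂F_y/∂z = 0,
    (∇ × F)_y = ∂F_x/∂z - ∂F_z/∂x = 0,
    (∇ × F)_z = ∂F_y/∂x - ∂F_x/∂y = 72y^2 + 18.

On z = 0, (curl F)_z = 72y^2 + 18.

Convert to polar (x = r cos θ, y = r sin θ, dA = r dr dθ); the integrand becomes 72r^2sin(θ)^2 + 18, so

    ∬_D (curl F)_z dA = ∫_0^{2π} ∫_0^{7} (72r^2sin(θ)^2 + 18) · r dr dθ.

Inner (r from 0 to 7): 43218sin(θ)^2 + 441.
Outer (θ from 0 to 2π): 44100π.

Therefore ∮_C F · dr = 44100π.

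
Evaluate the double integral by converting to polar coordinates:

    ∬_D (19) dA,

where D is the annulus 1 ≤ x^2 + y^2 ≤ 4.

The region D is 1 ≤ r ≤ 2, 0 ≤ θ ≤ 2π in polar coordinates, where x = r cos(θ), y = r sin(θ), and dA = r dr dθ.

Under the substitution, the integrand becomes 19, so

    ∬_D (19) dA = ∫_{0}^{2π} ∫_{1}^{2} (19) · r dr dθ.

Inner integral (in r): ∫_{1}^{2} (19) · r dr = 57/2.

Outer integral (in θ): ∫_{0}^{2π} (57/2) dθ = 57π.

Therefore ∬_D (19) dA = 57π.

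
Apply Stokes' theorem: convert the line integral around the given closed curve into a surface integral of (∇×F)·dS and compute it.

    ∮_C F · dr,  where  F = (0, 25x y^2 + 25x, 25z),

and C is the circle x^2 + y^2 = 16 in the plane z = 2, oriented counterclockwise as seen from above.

Let S be the flat disk x^2 + y^2 ≤ 16 in the plane z = 2, with upward unit normal n̂ = ẑ. By Stokes' theorem,

    ∮_C F · dr = ∬_S (∇ × F) · n̂ dS = ∬_D (curl F)_z dA,

where D is the disk x^2 + y^2 ≤ 16.

Compute the curl of F = (0, 25x y^2 + 25x, 25z):
    (∇ × F)_x = ∂F_z/∂y - ∂F_y/∂z = 0,
    (∇ × F)_y = ∂F_x/∂z - ∂F_z/∂x = 0,
    (∇ × F)_z = ∂F_y/∂x - ∂F_x/∂y = 25y^2 + 25.

On z = 2, (curl F)_z = 25y^2 + 25.

Convert to polar (x = r cos θ, y = r sin θ, dA = r dr dθ); the integrand becomes 25r^2sin(θ)^2 + 25, so

    ∬_D (curl F)_z dA = ∫_0^{2π} ∫_0^{4} (25r^2sin(θ)^2 + 25) · r dr dθ.

Inner (r from 0 to 4): 1600sin(θ)^2 + 200.
Outer (θ from 0 to 2π): 2000π.

Therefore ∮_C F · dr = 2000π.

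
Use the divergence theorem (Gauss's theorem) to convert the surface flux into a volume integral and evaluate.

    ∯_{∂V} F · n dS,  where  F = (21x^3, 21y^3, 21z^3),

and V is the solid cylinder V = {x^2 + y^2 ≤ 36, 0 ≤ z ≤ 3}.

By the divergence theorem,

    ∯_{∂V} F · n dS = ∭_V (∇ · F) dV.

Compute the divergence:
    ∇ · F = ∂F_x/∂x + ∂F_y/∂y + ∂F_z/∂z = 63x^2 + 63y^2 + 63z^2.

In cylindrical coordinates, x = r cos(θ), y = r sin(θ), z = z, dV = r dr dθ dz, with 0 ≤ r ≤ 6, 0 ≤ θ ≤ 2π, 0 ≤ z ≤ 3.

The integrand, after substitution and multiplying by the volume element, becomes (63r^2 + 63z^2) · r, so

    ∭_V (∇·F) dV = ∫_0^{2π} ∫_0^{6} ∫_0^{3} (63r^2 + 63z^2) · r dz dr dθ.

Inner (z from 0 to 3): 189r (r^2 + 3).
Middle (r from 0 to 6): 71442.
Outer (θ from 0 to 2π): 142884π.

Therefore ∯_{∂V} F · n dS = 142884π.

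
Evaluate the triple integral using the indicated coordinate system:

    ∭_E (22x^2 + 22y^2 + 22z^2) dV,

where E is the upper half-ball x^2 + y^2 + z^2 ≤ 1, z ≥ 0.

In spherical coordinates, x = ρ sin(φ) cos(θ), y = ρ sin(φ) sin(θ), z = ρ cos(φ), and dV = ρ^2 sin(φ) dρ dφ dθ.

The integrand becomes 22ρ^2, so

    ∭_E (22x^2 + 22y^2 + 22z^2) dV = ∫_{0}^{2π} ∫_{0}^{π/2} ∫_{0}^{1} (22ρ^2) · ρ^2 sin(φ) dρ dφ dθ.

Inner (ρ): 22sin(φ)/5.
Middle (φ): 22/5.
Outer (θ): 44π/5.

Therefore the triple integral equals 44π/5.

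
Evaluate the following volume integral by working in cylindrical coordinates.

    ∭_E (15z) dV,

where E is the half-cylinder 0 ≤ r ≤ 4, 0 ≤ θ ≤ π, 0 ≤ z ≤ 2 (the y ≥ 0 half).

In cylindrical coordinates, x = r cos(θ), y = r sin(θ), z = z, and dV = r dr dθ dz.

The integrand becomes 15z, so

    ∭_E (15z) dV = ∫_{0}^{π} ∫_{0}^{4} ∫_{0}^{2} (15z) · r dz dr dθ.

Inner (z): 30r.
Middle (r from 0 to 4): 240.
Outer (θ): 240π.

Therefore the triple integral equals 240π.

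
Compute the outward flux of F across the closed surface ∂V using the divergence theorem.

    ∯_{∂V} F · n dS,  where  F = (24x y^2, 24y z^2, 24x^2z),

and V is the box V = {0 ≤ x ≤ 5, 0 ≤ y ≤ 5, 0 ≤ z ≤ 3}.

By the divergence theorem,

    ∯_{∂V} F · n dS = ∭_V (∇ · F) dV.

Compute the divergence:
    ∇ · F = ∂F_x/∂x + ∂F_y/∂y + ∂F_z/∂z = 24y^2 + 24z^2 + 24x^2 = 24x^2 + 24y^2 + 24z^2.

V is a rectangular box, so dV = dx dy dz with 0 ≤ x ≤ 5, 0 ≤ y ≤ 5, 0 ≤ z ≤ 3.

Integrate (24x^2 + 24y^2 + 24z^2) over V as an iterated integral:

    ∭_V (∇·F) dV = ∫_0^{5} ∫_0^{5} ∫_0^{3} (24x^2 + 24y^2 + 24z^2) dz dy dx.

Inner (z from 0 to 3): 72x^2 + 72y^2 + 216.
Middle (y from 0 to 5): 360x^2 + 4080.
Outer (x from 0 to 5): 35400.

Therefore ∯_{∂V} F · n dS = 35400.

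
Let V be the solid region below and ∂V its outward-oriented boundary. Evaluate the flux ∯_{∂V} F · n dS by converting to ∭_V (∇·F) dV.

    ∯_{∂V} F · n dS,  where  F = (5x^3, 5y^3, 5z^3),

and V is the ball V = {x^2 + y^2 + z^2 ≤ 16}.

By the divergence theorem,

    ∯_{∂V} F · n dS = ∭_V (∇ · F) dV.

Compute the divergence:
    ∇ · F = ∂F_x/∂x + ∂F_y/∂y + ∂F_z/∂z = 15x^2 + 15y^2 + 15z^2.

In spherical coordinates, x = ρ sin(φ) cos(θ), y = ρ sin(φ) sin(θ), z = ρ cos(φ), dV = ρ^2 sin(φ) dρ dφ dθ, with 0 ≤ ρ ≤ 4, 0 ≤ φ ≤ π, 0 ≤ θ ≤ 2π.

The integrand, after substitution and multiplying by the volume element, becomes (15ρ^2) · ρ^2 sin(φ), so

    ∭_V (∇·F) dV = ∫_0^{2π} ∫_0^{π} ∫_0^{4} (15ρ^2) · ρ^2 sin(φ) dρ dφ dθ.

Inner (ρ from 0 to 4): 3072sin(φ).
Middle (φ from 0 to π): 6144.
Outer (θ from 0 to 2π): 12288π.

Therefore ∯_{∂V} F · n dS = 12288π.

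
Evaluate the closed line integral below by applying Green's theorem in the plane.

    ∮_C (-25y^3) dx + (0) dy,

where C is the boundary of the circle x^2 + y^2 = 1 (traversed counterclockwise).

Green's theorem converts the closed line integral into a double integral over the enclosed region D:

    ∮_C P dx + Q dy = ∬_D (∂Q/∂x - ∂P/∂y) dA.

Here P = -25y^3, Q = 0, so

    ∂Q/∂x = 0,    ∂P/∂y = -75y^2,
    ∂Q/∂x - ∂P/∂y = 75y^2.

D is the region x^2 + y^2 ≤ 1. Evaluating the double integral:

In polar coordinates (x = r cos θ, y = r sin θ, dA = r dr dθ) the integrand becomes 75r^2sin(θ)^2, so

    ∬_D (75y^2) dA = ∫_0^{2π} ∫_0^{1} (75r^2sin(θ)^2) · r dr dθ.

Inner (r from 0 to 1): 75sin(θ)^2/4.
Outer (θ from 0 to 2π): 75π/4.

Therefore ∮_C P dx + Q dy = 75π/4.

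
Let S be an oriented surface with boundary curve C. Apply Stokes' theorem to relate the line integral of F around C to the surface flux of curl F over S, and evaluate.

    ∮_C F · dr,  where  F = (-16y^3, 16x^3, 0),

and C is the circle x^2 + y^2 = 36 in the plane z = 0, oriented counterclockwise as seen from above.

Let S be the flat disk x^2 + y^2 ≤ 36 in the plane z = 0, with upward unit normal n̂ = ẑ. By Stokes' theorem,

    ∮_C F · dr = ∬_S (∇ × F) · n̂ dS = ∬_D (curl F)_z dA,

where D is the disk x^2 + y^2 ≤ 36.

Compute the curl of F = (-16y^3, 16x^3, 0):
    (∇ × F)_x = ∂F_z/∂y - ∂F_y/∂z = 0,
    (∇ × F)_y = ∂F_x/∂z - ∂F_z/∂x = 0,
    (∇ × F)_z = ∂F_y/∂x - ∂F_x/∂y = 48x^2 + 48y^2.

On z = 0, (curl F)_z = 48x^2 + 48y^2.

Convert to polar (x = r cos θ, y = r sin θ, dA = r dr dθ); the integrand becomes 48r^2, so

    ∬_D (curl F)_z dA = ∫_0^{2π} ∫_0^{6} (48r^2) · r dr dθ.

Inner (r from 0 to 6): 15552.
Outer (θ from 0 to 2π): 31104π.

Therefore ∮_C F · dr = 31104π.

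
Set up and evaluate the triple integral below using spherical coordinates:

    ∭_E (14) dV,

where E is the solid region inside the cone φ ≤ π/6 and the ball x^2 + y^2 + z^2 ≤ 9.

In spherical coordinates, x = ρ sin(φ) cos(θ), y = ρ sin(φ) sin(θ), z = ρ cos(φ), and dV = ρ^2 sin(φ) dρ dφ dθ.

The integrand becomes 14, so

    ∭_E (14) dV = ∫_{0}^{2π} ∫_{0}^{π/6} ∫_{0}^{3} (14) · ρ^2 sin(φ) dρ dφ dθ.

Inner (ρ): 126sin(φ).
Middle (φ): 126 - 63sqrt(3).
Outer (θ): 126π (2 - sqrt(3)).

Therefore the triple integral equals 126π (2 - sqrt(3)).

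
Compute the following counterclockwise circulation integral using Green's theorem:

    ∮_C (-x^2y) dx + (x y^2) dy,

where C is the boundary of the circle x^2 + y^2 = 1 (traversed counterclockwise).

Green's theorem converts the closed line integral into a double integral over the enclosed region D:

    ∮_C P dx + Q dy = ∬_D (∂Q/∂x - ∂P/∂y) dA.

Here P = -x^2y, Q = x y^2, so

    ∂Q/∂x = y^2,    ∂P/∂y = -x^2,
    ∂Q/∂x - ∂P/∂y = x^2 + y^2.

D is the region x^2 + y^2 ≤ 1. Evaluating the double integral:

In polar coordinates (x = r cos θ, y = r sin θ, dA = r dr dθ) the integrand becomes r^2, so

    ∬_D (x^2 + y^2) dA = ∫_0^{2π} ∫_0^{1} (r^2) · r dr dθ.

Inner (r from 0 to 1): 1/4.
Outer (θ from 0 to 2π): π/2.

Therefore ∮_C P dx + Q dy = π/2.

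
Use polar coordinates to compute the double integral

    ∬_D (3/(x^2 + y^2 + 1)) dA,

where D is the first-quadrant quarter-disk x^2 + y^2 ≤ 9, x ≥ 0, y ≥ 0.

The region D is 0 ≤ r ≤ 3, 0 ≤ θ ≤ π/2 in polar coordinates, where x = r cos(θ), y = r sin(θ), and dA = r dr dθ.

Under the substitution, the integrand becomes 3/(r^2 + 1), so

    ∬_D (3/(x^2 + y^2 + 1)) dA = ∫_{0}^{π/2} ∫_{0}^{3} (3/(r^2 + 1)) · r dr dθ.

Inner integral (in r): ∫_{0}^{3} (3/(r^2 + 1)) · r dr = 3log(10)/2.

Outer integral (in θ): ∫_{0}^{π/2} (3log(10)/2) dθ = 3π log(10)/4.

Therefore ∬_D (3/(x^2 + y^2 + 1)) dA = 3π log(10)/4.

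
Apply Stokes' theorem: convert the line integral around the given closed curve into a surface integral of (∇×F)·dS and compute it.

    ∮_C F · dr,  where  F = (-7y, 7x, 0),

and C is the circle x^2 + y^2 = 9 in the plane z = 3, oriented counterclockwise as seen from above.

Let S be the flat disk x^2 + y^2 ≤ 9 in the plane z = 3, with upward unit normal n̂ = ẑ. By Stokes' theorem,

    ∮_C F · dr = ∬_S (∇ × F) · n̂ dS = ∬_D (curl F)_z dA,

where D is the disk x^2 + y^2 ≤ 9.

Compute the curl of F = (-7y, 7x, 0):
    (∇ × F)_x = ∂F_z/∂y - ∂F_y/∂z = 0,
    (∇ × F)_y = ∂F_x/∂z - ∂F_z/∂x = 0,
    (∇ × F)_z = ∂F_y/∂x - ∂F_x/∂y = 14.

On z = 3, (curl F)_z = 14.

Convert to polar (x = r cos θ, y = r sin θ, dA = r dr dθ); the integrand becomes 14, so

    ∬_D (curl F)_z dA = ∫_0^{2π} ∫_0^{3} (14) · r dr dθ.

Inner (r from 0 to 3): 63.
Outer (θ from 0 to 2π): 126π.

Therefore ∮_C F · dr = 126π.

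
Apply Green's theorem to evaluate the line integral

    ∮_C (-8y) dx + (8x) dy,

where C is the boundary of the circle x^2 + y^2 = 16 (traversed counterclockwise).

Green's theorem converts the closed line integral into a double integral over the enclosed region D:

    ∮_C P dx + Q dy = ∬_D (∂Q/∂x - ∂P/∂y) dA.

Here P = -8y, Q = 8x, so

    ∂Q/∂x = 8,    ∂P/∂y = -8,
    ∂Q/∂x - ∂P/∂y = 16.

D is the region x^2 + y^2 ≤ 16. Evaluating the double integral:

In polar coordinates (x = r cos θ, y = r sin θ, dA = r dr dθ) the integrand becomes 16, so

    ∬_D (16) dA = ∫_0^{2π} ∫_0^{4} (16) · r dr dθ.

Inner (r from 0 to 4): 128.
Outer (θ from 0 to 2π): 256π.

Therefore ∮_C P dx + Q dy = 256π.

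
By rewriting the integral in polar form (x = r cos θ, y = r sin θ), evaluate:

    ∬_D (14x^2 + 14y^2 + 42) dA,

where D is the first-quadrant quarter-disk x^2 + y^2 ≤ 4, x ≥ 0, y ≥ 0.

The region D is 0 ≤ r ≤ 2, 0 ≤ θ ≤ π/2 in polar coordinates, where x = r cos(θ), y = r sin(θ), and dA = r dr dθ.

Under the substitution, the integrand becomes 14r^2 + 42, so

    ∬_D (14x^2 + 14y^2 + 42) dA = ∫_{0}^{π/2} ∫_{0}^{2} (14r^2 + 42) · r dr dθ.

Inner integral (in r): ∫_{0}^{2} (14r^2 + 42) · r dr = 140.

Outer integral (in θ): ∫_{0}^{π/2} (140) dθ = 70π.

Therefore ∬_D (14x^2 + 14y^2 + 42) dA = 70π.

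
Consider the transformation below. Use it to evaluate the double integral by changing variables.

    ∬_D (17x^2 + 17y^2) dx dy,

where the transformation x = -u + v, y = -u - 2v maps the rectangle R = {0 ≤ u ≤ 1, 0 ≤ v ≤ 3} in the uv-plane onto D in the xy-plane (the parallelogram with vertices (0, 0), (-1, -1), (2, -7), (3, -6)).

Compute the Jacobian determinant of (x, y) with respect to (u, v):

    ∂(x,y)/∂(u,v) = | -1  1 | = (-1)(-2) - (1)(-1) = 3.
                   | -1  -2 |

Its absolute value is |J| = 3 (the area scaling factor).

Substituting x = -u + v, y = -u - 2v into the integrand,

    17x^2 + 17y^2 → 34u^2 + 34u v + 85v^2,

so the integral becomes

    ∬_R (34u^2 + 34u v + 85v^2) · |J| du dv = ∫_0^1 ∫_0^3 (102u^2 + 102u v + 255v^2) dv du.

Inner (v): 306u^2 + 459u + 2295.
Outer (u): 5253/2.

Therefore ∬_D (17x^2 + 17y^2) dx dy = 5253/2.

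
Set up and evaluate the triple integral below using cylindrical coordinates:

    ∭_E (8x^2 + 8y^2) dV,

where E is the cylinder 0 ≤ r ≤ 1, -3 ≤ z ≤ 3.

In cylindrical coordinates, x = r cos(θ), y = r sin(θ), z = z, and dV = r dr dθ dz.

The integrand becomes 8r^2, so

    ∭_E (8x^2 + 8y^2) dV = ∫_{0}^{2π} ∫_{0}^{1} ∫_{-3}^{3} (8r^2) · r dz dr dθ.

Inner (z): 48r^3.
Middle (r from 0 to 1): 12.
Outer (θ): 24π.

Therefore the triple integral equals 24π.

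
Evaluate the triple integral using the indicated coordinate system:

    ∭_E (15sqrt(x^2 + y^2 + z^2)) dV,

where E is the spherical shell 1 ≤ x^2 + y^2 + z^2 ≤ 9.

In spherical coordinates, x = ρ sin(φ) cos(θ), y = ρ sin(φ) sin(θ), z = ρ cos(φ), and dV = ρ^2 sin(φ) dρ dφ dθ.

The integrand becomes 15ρ, so

    ∭_E (15sqrt(x^2 + y^2 + z^2)) dV = ∫_{0}^{2π} ∫_{0}^{π} ∫_{1}^{3} (15ρ) · ρ^2 sin(φ) dρ dφ dθ.

Inner (ρ): 300sin(φ).
Middle (φ): 600.
Outer (θ): 1200π.

Therefore the triple integral equals 1200π.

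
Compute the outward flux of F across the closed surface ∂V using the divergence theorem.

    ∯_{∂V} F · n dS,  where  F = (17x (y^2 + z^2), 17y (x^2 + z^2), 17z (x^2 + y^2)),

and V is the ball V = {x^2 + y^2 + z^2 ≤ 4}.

By the divergence theorem,

    ∯_{∂V} F · n dS = ∭_V (∇ · F) dV.

Compute the divergence:
    ∇ · F = ∂F_x/∂x + ∂F_y/∂y + ∂F_z/∂z = 17y^2 + 17z^2 + 17x^2 + 17z^2 + 17x^2 + 17y^2 = 34x^2 + 34y^2 + 34z^2.

In spherical coordinates, x = ρ sin(φ) cos(θ), y = ρ sin(φ) sin(θ), z = ρ cos(φ), dV = ρ^2 sin(φ) dρ dφ dθ, with 0 ≤ ρ ≤ 2, 0 ≤ φ ≤ π, 0 ≤ θ ≤ 2π.

The integrand, after substitution and multiplying by the volume element, becomes (34ρ^2) · ρ^2 sin(φ), so

    ∭_V (∇·F) dV = ∫_0^{2π} ∫_0^{π} ∫_0^{2} (34ρ^2) · ρ^2 sin(φ) dρ dφ dθ.

Inner (ρ from 0 to 2): 1088sin(φ)/5.
Middle (φ from 0 to π): 2176/5.
Outer (θ from 0 to 2π): 4352π/5.

Therefore ∯_{∂V} F · n dS = 4352π/5.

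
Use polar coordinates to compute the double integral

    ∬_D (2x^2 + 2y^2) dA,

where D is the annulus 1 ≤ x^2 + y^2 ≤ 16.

The region D is 1 ≤ r ≤ 4, 0 ≤ θ ≤ 2π in polar coordinates, where x = r cos(θ), y = r sin(θ), and dA = r dr dθ.

Under the substitution, the integrand becomes 2r^2, so

    ∬_D (2x^2 + 2y^2) dA = ∫_{0}^{2π} ∫_{1}^{4} (2r^2) · r dr dθ.

Inner integral (in r): ∫_{1}^{4} (2r^2) · r dr = 255/2.

Outer integral (in θ): ∫_{0}^{2π} (255/2) dθ = 255π.

Therefore ∬_D (2x^2 + 2y^2) dA = 255π.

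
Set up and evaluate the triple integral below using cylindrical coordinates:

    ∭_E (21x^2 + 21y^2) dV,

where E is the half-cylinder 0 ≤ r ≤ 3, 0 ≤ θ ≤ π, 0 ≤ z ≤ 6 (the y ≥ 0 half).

In cylindrical coordinates, x = r cos(θ), y = r sin(θ), z = z, and dV = r dr dθ dz.

The integrand becomes 21r^2, so

    ∭_E (21x^2 + 21y^2) dV = ∫_{0}^{π} ∫_{0}^{3} ∫_{0}^{6} (21r^2) · r dz dr dθ.

Inner (z): 126r^3.
Middle (r from 0 to 3): 5103/2.
Outer (θ): 5103π/2.

Therefore the triple integral equals 5103π/2.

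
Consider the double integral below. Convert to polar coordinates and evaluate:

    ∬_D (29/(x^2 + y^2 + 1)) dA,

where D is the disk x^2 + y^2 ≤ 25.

The region D is 0 ≤ r ≤ 5, 0 ≤ θ ≤ 2π in polar coordinates, where x = r cos(θ), y = r sin(θ), and dA = r dr dθ.

Under the substitution, the integrand becomes 29/(r^2 + 1), so

    ∬_D (29/(x^2 + y^2 + 1)) dA = ∫_{0}^{2π} ∫_{0}^{5} (29/(r^2 + 1)) · r dr dθ.

Inner integral (in r): ∫_{0}^{5} (29/(r^2 + 1)) · r dr = 29log(26)/2.

Outer integral (in θ): ∫_{0}^{2π} (29log(26)/2) dθ = 29π log(26).

Therefore ∬_D (29/(x^2 + y^2 + 1)) dA = 29π log(26).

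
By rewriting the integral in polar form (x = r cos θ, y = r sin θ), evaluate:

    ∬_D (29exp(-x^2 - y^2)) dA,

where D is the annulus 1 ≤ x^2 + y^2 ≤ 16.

The region D is 1 ≤ r ≤ 4, 0 ≤ θ ≤ 2π in polar coordinates, where x = r cos(θ), y = r sin(θ), and dA = r dr dθ.

Under the substitution, the integrand becomes 29exp(-r^2), so

    ∬_D (29exp(-x^2 - y^2)) dA = ∫_{0}^{2π} ∫_{1}^{4} (29exp(-r^2)) · r dr dθ.

Inner integral (in r): ∫_{1}^{4} (29exp(-r^2)) · r dr = -(29 - 29exp(15))exp(-16)/2.

Outer integral (in θ): ∫_{0}^{2π} (-(29 - 29exp(15))exp(-16)/2) dθ = -29π (1 - exp(15))exp(-16).

Therefore ∬_D (29exp(-x^2 - y^2)) dA = -29π (1 - exp(15))exp(-16).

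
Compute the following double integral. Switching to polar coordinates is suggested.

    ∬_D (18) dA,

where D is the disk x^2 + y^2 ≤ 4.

The region D is 0 ≤ r ≤ 2, 0 ≤ θ ≤ 2π in polar coordinates, where x = r cos(θ), y = r sin(θ), and dA = r dr dθ.

Under the substitution, the integrand becomes 18, so

    ∬_D (18) dA = ∫_{0}^{2π} ∫_{0}^{2} (18) · r dr dθ.

Inner integral (in r): ∫_{0}^{2} (18) · r dr = 36.

Outer integral (in θ): ∫_{0}^{2π} (36) dθ = 72π.

Therefore ∬_D (18) dA = 72π.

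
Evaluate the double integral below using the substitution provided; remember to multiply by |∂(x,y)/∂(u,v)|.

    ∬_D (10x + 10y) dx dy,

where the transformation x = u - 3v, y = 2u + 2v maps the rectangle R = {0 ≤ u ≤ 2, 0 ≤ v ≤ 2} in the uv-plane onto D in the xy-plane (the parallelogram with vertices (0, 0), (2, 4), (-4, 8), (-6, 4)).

Compute the Jacobian determinant of (x, y) with respect to (u, v):

    ∂(x,y)/∂(u,v) = | 1  -3 | = (1)(2) - (-3)(2) = 8.
                   | 2  2 |

Its absolute value is |J| = 8 (the area scaling factor).

Substituting x = u - 3v, y = 2u + 2v into the integrand,

    10x + 10y → 30u - 10v,

so the integral becomes

    ∬_R (30u - 10v) · |J| du dv = ∫_0^2 ∫_0^2 (240u - 80v) dv du.

Inner (v): 480u - 160.
Outer (u): 640.

Therefore ∬_D (10x + 10y) dx dy = 640.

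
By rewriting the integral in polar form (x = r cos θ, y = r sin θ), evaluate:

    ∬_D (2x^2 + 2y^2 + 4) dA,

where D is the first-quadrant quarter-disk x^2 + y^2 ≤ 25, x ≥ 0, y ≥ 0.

The region D is 0 ≤ r ≤ 5, 0 ≤ θ ≤ π/2 in polar coordinates, where x = r cos(θ), y = r sin(θ), and dA = r dr dθ.

Under the substitution, the integrand becomes 2r^2 + 4, so

    ∬_D (2x^2 + 2y^2 + 4) dA = ∫_{0}^{π/2} ∫_{0}^{5} (2r^2 + 4) · r dr dθ.

Inner integral (in r): ∫_{0}^{5} (2r^2 + 4) · r dr = 725/2.

Outer integral (in θ): ∫_{0}^{π/2} (725/2) dθ = 725π/4.

Therefore ∬_D (2x^2 + 2y^2 + 4) dA = 725π/4.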